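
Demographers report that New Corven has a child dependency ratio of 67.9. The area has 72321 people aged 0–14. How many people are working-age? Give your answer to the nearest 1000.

Working-age: 107000

Youth dependency ratio = youth / working-age × 100
67.9 = 72321 / W × 100
⇒ 107000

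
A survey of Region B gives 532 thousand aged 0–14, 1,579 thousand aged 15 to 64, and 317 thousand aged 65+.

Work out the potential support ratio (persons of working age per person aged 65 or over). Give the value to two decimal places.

Potential support ratio: 4.98

Potential support ratio = 1,579 / 317 = 4.98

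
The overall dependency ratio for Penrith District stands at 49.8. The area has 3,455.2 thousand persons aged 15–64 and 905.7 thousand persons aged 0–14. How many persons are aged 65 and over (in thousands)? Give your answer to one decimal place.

Total dependency ratio = (youth + elderly) / working-age × 100
49.8 = (905.7 + E) / 3,455.2 × 100
⇒ 815.0

Aged 65 and over: 815.0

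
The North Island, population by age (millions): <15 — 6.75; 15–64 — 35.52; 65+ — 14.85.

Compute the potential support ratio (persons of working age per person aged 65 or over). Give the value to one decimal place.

Potential support ratio = 35.52 / 14.85 = 2.4

Potential support ratio: 2.4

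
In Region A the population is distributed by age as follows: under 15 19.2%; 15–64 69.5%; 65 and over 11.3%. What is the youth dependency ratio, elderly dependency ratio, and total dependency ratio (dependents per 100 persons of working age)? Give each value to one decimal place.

Youth dependency ratio: 27.6
Old-age dependency ratio: 16.3
Total dependency ratio: 43.9

Youth dependency ratio = 19.2 / 69.5 × 100 = 27.6
Old-age dependency ratio = 11.3 / 69.5 × 100 = 16.3
Total dependency ratio = (19.2 + 11.3) / 69.5 × 100 = 30.5 / 69.5 × 100 = 43.9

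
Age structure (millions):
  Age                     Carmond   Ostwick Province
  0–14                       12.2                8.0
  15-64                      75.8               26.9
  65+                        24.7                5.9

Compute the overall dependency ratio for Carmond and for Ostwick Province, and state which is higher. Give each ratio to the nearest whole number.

Carmond: (12.2 + 24.7) / 75.8 × 100 = 36.9 / 75.8 × 100 = 49
Ostwick Province: (8.0 + 5.9) / 26.9 × 100 = 13.9 / 26.9 × 100 = 52

Carmond: 49
Ostwick Province: 52
Higher: Ostwick Province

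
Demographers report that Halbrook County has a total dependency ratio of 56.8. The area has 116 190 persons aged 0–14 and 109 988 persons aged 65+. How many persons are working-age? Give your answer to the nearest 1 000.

Total dependency ratio = (youth + elderly) / working-age × 100
56.8 = (116 190 + 109 988) / W × 100
⇒ 398 000

Working-age: 398 000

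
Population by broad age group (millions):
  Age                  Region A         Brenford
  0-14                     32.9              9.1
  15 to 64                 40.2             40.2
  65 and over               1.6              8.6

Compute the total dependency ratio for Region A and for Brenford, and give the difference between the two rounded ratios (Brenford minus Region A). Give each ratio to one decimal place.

Region A: 85.8
Brenford: 44.0
Difference: -41.8

Region A: (32.9 + 1.6) / 40.2 × 100 = 34.5 / 40.2 × 100 = 85.8
Brenford: (9.1 + 8.6) / 40.2 × 100 = 17.7 / 40.2 × 100 = 44.0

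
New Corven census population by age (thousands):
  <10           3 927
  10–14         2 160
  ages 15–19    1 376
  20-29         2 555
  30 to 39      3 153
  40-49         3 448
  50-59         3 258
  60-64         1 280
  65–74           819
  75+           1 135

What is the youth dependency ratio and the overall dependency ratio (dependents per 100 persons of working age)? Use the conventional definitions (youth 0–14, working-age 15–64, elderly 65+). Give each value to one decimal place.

0–14: 3 927 + 2 160 = 6 087
15–64: 1 376 + 2 555 + 3 153 + 3 448 + 3 258 + 1 280 = 15 070
65+: 819 + 1 135 = 1 954
Youth dependency ratio = 6 087 / 15 070 × 100 = 40.4
Total dependency ratio = (6 087 + 1 954) / 15 070 × 100 = 8 041 / 15 070 × 100 = 53.4

Youth dependency ratio: 40.4
Total dependency ratio: 53.4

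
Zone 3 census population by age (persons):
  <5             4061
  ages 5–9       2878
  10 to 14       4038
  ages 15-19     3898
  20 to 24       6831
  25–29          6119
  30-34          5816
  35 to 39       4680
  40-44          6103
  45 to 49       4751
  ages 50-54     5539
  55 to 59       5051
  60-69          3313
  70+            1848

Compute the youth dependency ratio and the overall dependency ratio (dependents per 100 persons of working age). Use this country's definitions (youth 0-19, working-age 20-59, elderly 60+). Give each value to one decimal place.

Youth dependency ratio: 33.1
Total dependency ratio: 44.6

0–19: 4061 + 2878 + 4038 + 3898 = 14875
20–59: 6831 + 6119 + 5816 + 4680 + 6103 + 4751 + 5539 + 5051 = 44890
60+: 3313 + 1848 = 5161
Youth dependency ratio = 14875 / 44890 × 100 = 33.1
Total dependency ratio = (14875 + 5161) / 44890 × 100 = 20036 / 44890 × 100 = 44.6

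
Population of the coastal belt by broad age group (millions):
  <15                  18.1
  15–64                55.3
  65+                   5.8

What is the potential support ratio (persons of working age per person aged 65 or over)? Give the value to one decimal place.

Potential support ratio: 9.5

Potential support ratio = 55.3 / 5.8 = 9.5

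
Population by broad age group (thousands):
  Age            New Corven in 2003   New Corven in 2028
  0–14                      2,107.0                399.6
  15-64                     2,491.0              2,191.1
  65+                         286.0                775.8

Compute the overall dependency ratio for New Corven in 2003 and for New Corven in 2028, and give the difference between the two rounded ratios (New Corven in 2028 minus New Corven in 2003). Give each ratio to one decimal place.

New Corven in 2003: (2,107.0 + 286.0) / 2,491.0 × 100 = 2,393.0 / 2,491.0 × 100 = 96.1
New Corven in 2028: (399.6 + 775.8) / 2,191.1 × 100 = 1,175.4 / 2,191.1 × 100 = 53.6

New Corven in 2003: 96.1
New Corven in 2028: 53.6
Difference: -42.5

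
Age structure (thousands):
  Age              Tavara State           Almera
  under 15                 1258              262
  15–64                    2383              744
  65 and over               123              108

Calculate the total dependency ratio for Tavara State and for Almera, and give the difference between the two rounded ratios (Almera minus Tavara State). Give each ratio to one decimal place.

Tavara State: (1258 + 123) / 2383 × 100 = 1381 / 2383 × 100 = 58.0
Almera: (262 + 108) / 744 × 100 = 370 / 744 × 100 = 49.7

Tavara State: 58.0
Almera: 49.7
Difference: -8.3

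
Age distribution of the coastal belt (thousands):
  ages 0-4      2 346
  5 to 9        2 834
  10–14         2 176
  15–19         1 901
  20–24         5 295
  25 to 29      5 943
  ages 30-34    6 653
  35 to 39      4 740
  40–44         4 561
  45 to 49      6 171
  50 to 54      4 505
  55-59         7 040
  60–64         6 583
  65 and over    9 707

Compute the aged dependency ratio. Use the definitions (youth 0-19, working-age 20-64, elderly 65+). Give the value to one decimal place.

Old-age dependency ratio: 18.9

0–19: 2 346 + 2 834 + 2 176 + 1 901 = 9 257
20–64: 5 295 + 5 943 + 6 653 + 4 740 + 4 561 + 6 171 + 4 505 + 7 040 + 6 583 = 51 491
65+: 9 707
Old-age dependency ratio = 9 707 / 51 491 × 100 = 18.9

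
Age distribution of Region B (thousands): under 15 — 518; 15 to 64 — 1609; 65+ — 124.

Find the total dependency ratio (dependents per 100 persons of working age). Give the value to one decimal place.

Total dependency ratio = (518 + 124) / 1609 × 100 = 642 / 1609 × 100 = 39.9

Total dependency ratio: 39.9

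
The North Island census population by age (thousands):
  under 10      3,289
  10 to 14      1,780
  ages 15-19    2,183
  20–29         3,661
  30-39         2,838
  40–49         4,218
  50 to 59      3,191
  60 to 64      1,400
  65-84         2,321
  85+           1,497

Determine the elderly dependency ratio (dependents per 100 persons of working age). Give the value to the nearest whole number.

Old-age dependency ratio: 22

0–14: 3,289 + 1,780 = 5,069
15–64: 2,183 + 3,661 + 2,838 + 4,218 + 3,191 + 1,400 = 17,491
65+: 2,321 + 1,497 = 3,818
Old-age dependency ratio = 3,818 / 17,491 × 100 = 22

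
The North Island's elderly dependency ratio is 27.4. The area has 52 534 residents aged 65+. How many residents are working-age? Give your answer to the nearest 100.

Old-age dependency ratio = elderly / working-age × 100
27.4 = 52 534 / W × 100
⇒ 191 700

Working-age: 191 700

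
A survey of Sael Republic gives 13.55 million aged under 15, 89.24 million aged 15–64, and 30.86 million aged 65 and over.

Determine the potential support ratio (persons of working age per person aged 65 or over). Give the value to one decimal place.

Potential support ratio = 89.24 / 30.86 = 2.9

Potential support ratio: 2.9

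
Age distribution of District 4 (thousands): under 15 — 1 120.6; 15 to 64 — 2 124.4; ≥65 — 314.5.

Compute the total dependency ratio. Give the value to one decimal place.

Total dependency ratio: 67.6

Total dependency ratio = (1 120.6 + 314.5) / 2 124.4 × 100 = 1 435.1 / 2 124.4 × 100 = 67.6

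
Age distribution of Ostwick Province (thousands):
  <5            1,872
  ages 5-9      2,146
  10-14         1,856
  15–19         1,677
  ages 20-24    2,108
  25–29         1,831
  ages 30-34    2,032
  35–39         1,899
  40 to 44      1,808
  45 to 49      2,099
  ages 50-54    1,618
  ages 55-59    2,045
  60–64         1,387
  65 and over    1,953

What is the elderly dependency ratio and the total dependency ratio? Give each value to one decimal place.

Old-age dependency ratio: 10.6
Total dependency ratio: 42.3

0–14: 1,872 + 2,146 + 1,856 = 5,874
15–64: 1,677 + 2,108 + 1,831 + 2,032 + 1,899 + 1,808 + 2,099 + 1,618 + 2,045 + 1,387 = 18,504
65+: 1,953
Old-age dependency ratio = 1,953 / 18,504 × 100 = 10.6
Total dependency ratio = (5,874 + 1,953) / 18,504 × 100 = 7,827 / 18,504 × 100 = 42.3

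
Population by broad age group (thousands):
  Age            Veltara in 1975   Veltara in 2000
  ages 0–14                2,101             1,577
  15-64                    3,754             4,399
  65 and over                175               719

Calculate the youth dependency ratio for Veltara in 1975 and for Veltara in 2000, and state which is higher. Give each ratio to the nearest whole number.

Veltara in 1975: 2,101 / 3,754 × 100 = 56
Veltara in 2000: 1,577 / 4,399 × 100 = 36

Veltara in 1975: 56
Veltara in 2000: 36
Higher: Veltara in 1975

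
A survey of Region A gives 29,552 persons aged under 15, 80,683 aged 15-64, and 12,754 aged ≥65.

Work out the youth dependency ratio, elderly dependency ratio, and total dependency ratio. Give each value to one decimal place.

Youth dependency ratio: 36.6
Old-age dependency ratio: 15.8
Total dependency ratio: 52.4

Youth dependency ratio = 29,552 / 80,683 × 100 = 36.6
Old-age dependency ratio = 12,754 / 80,683 × 100 = 15.8
Total dependency ratio = (29,552 + 12,754) / 80,683 × 100 = 42,306 / 80,683 × 100 = 52.4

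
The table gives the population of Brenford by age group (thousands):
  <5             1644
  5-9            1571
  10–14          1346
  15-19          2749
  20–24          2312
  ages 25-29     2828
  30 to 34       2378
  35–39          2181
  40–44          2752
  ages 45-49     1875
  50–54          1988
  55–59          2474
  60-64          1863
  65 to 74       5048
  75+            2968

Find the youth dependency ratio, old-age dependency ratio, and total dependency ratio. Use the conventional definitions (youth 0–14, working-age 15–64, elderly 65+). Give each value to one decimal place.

Youth dependency ratio: 19.5
Old-age dependency ratio: 34.3
Total dependency ratio: 53.7

0–14: 1644 + 1571 + 1346 = 4561
15–64: 2749 + 2312 + 2828 + 2378 + 2181 + 2752 + 1875 + 1988 + 2474 + 1863 = 23400
65+: 5048 + 2968 = 8016
Youth dependency ratio = 4561 / 23400 × 100 = 19.5
Old-age dependency ratio = 8016 / 23400 × 100 = 34.3
Total dependency ratio = (4561 + 8016) / 23400 × 100 = 12577 / 23400 × 100 = 53.7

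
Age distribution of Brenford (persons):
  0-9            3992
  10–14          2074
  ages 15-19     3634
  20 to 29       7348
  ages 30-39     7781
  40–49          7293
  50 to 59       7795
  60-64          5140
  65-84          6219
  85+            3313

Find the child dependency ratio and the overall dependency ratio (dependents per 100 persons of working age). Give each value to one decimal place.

Youth dependency ratio: 15.6
Total dependency ratio: 40.0

0–14: 3992 + 2074 = 6066
15–64: 3634 + 7348 + 7781 + 7293 + 7795 + 5140 = 38991
65+: 6219 + 3313 = 9532
Youth dependency ratio = 6066 / 38991 × 100 = 15.6
Total dependency ratio = (6066 + 9532) / 38991 × 100 = 15598 / 38991 × 100 = 40.0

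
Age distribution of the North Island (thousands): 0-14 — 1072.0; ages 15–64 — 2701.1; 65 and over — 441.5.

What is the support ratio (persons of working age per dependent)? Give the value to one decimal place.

Support ratio: 1.8

Support ratio = 2701.1 / (1072.0 + 441.5) = 2701.1 / 1513.5 = 1.8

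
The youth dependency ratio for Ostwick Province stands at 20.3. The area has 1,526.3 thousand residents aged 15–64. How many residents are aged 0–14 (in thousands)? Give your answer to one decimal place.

Aged 0–14: 309.8

Youth dependency ratio = youth / working-age × 100
20.3 = Y / 1,526.3 × 100
⇒ 309.8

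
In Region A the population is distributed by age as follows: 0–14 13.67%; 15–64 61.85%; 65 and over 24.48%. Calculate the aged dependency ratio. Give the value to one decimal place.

Old-age dependency ratio: 39.6

Old-age dependency ratio = 24.48 / 61.85 × 100 = 39.6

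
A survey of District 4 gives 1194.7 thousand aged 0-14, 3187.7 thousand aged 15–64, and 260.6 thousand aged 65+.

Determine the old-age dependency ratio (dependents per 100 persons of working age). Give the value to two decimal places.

Old-age dependency ratio = 260.6 / 3187.7 × 100 = 8.18

Old-age dependency ratio: 8.18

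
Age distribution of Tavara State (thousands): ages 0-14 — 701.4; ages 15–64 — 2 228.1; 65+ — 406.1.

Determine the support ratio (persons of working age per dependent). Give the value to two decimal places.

Support ratio = 2 228.1 / (701.4 + 406.1) = 2 228.1 / 1 107.5 = 2.01

Support ratio: 2.01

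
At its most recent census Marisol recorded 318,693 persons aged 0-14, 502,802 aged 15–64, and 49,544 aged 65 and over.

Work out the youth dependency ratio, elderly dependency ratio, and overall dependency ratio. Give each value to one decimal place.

Youth dependency ratio: 63.4
Old-age dependency ratio: 9.9
Total dependency ratio: 73.2

Youth dependency ratio = 318,693 / 502,802 × 100 = 63.4
Old-age dependency ratio = 49,544 / 502,802 × 100 = 9.9
Total dependency ratio = (318,693 + 49,544) / 502,802 × 100 = 368,237 / 502,802 × 100 = 73.2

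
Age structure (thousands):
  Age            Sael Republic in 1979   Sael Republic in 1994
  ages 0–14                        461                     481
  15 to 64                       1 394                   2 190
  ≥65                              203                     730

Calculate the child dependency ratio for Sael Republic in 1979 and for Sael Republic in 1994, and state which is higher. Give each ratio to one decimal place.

Sael Republic in 1979: 461 / 1 394 × 100 = 33.1
Sael Republic in 1994: 481 / 2 190 × 100 = 22.0

Sael Republic in 1979: 33.1
Sael Republic in 1994: 22.0
Higher: Sael Republic in 1979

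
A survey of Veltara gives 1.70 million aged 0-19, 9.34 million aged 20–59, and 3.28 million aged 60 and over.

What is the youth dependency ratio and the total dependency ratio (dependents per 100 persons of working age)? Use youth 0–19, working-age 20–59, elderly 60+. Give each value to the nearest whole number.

Youth dependency ratio: 18
Total dependency ratio: 53

Youth dependency ratio = 1.70 / 9.34 × 100 = 18
Total dependency ratio = (1.70 + 3.28) / 9.34 × 100 = 4.98 / 9.34 × 100 = 53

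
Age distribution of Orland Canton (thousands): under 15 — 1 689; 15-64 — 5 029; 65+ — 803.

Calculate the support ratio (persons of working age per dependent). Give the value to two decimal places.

Support ratio = 5 029 / (1 689 + 803) = 5 029 / 2 492 = 2.02

Support ratio: 2.02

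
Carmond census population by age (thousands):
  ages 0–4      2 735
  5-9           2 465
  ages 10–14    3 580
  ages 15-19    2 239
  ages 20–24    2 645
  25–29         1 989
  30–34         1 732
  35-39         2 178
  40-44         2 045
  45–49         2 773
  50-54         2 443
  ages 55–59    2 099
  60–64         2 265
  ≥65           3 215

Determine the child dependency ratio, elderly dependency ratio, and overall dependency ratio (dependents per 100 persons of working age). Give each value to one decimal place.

0–14: 2 735 + 2 465 + 3 580 = 8 780
15–64: 2 239 + 2 645 + 1 989 + 1 732 + 2 178 + 2 045 + 2 773 + 2 443 + 2 099 + 2 265 = 22 408
65+: 3 215
Youth dependency ratio = 8 780 / 22 408 × 100 = 39.2
Old-age dependency ratio = 3 215 / 22 408 × 100 = 14.3
Total dependency ratio = (8 780 + 3 215) / 22 408 × 100 = 11 995 / 22 408 × 100 = 53.5

Youth dependency ratio: 39.2
Old-age dependency ratio: 14.3
Total dependency ratio: 53.5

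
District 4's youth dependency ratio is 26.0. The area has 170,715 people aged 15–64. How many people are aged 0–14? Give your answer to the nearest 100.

Aged 0–14: 44,400

Youth dependency ratio = youth / working-age × 100
26.0 = Y / 170,715 × 100
⇒ 44,400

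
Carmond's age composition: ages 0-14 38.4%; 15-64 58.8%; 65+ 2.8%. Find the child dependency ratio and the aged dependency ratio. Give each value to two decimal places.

Youth dependency ratio = 38.4 / 58.8 × 100 = 65.31
Old-age dependency ratio = 2.8 / 58.8 × 100 = 4.76

Youth dependency ratio: 65.31
Old-age dependency ratio: 4.76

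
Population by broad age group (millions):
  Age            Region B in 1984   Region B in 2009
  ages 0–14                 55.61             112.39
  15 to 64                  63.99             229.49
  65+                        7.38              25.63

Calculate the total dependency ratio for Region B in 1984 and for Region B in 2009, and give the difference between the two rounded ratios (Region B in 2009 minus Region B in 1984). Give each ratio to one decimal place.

Region B in 1984: 98.4
Region B in 2009: 60.1
Difference: -38.3

Region B in 1984: (55.61 + 7.38) / 63.99 × 100 = 62.99 / 63.99 × 100 = 98.4
Region B in 2009: (112.39 + 25.63) / 229.49 × 100 = 138.02 / 229.49 × 100 = 60.1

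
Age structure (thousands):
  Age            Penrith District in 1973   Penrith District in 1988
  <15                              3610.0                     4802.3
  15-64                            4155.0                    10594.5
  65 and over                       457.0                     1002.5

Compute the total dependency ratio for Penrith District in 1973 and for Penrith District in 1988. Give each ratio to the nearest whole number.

Penrith District in 1973: (3610.0 + 457.0) / 4155.0 × 100 = 4067.0 / 4155.0 × 100 = 98
Penrith District in 1988: (4802.3 + 1002.5) / 10594.5 × 100 = 5804.8 / 10594.5 × 100 = 55

Penrith District in 1973: 98
Penrith District in 1988: 55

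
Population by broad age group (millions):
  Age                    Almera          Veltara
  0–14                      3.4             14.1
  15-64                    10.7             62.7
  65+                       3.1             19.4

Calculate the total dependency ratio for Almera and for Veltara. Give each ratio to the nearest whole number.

Almera: 61
Veltara: 53

Almera: (3.4 + 3.1) / 10.7 × 100 = 6.5 / 10.7 × 100 = 61
Veltara: (14.1 + 19.4) / 62.7 × 100 = 33.5 / 62.7 × 100 = 53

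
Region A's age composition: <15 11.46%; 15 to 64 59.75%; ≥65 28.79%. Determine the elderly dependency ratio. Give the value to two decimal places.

Old-age dependency ratio = 28.79 / 59.75 × 100 = 48.18

Old-age dependency ratio: 48.18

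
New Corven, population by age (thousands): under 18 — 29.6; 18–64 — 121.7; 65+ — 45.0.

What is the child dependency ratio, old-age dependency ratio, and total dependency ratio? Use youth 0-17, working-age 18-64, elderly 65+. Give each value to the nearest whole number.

Youth dependency ratio: 24
Old-age dependency ratio: 37
Total dependency ratio: 61

Youth dependency ratio = 29.6 / 121.7 × 100 = 24
Old-age dependency ratio = 45.0 / 121.7 × 100 = 37
Total dependency ratio = (29.6 + 45.0) / 121.7 × 100 = 74.6 / 121.7 × 100 = 61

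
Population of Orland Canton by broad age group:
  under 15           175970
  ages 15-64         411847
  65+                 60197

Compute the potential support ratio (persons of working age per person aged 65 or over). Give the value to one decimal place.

Potential support ratio = 411847 / 60197 = 6.8

Potential support ratio: 6.8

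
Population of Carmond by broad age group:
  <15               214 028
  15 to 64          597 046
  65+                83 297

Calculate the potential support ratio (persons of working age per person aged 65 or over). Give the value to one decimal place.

Potential support ratio = 597 046 / 83 297 = 7.2

Potential support ratio: 7.2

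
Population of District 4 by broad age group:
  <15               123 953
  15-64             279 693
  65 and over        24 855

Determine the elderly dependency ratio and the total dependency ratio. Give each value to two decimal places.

Old-age dependency ratio: 8.89
Total dependency ratio: 53.20

Old-age dependency ratio = 24 855 / 279 693 × 100 = 8.89
Total dependency ratio = (123 953 + 24 855) / 279 693 × 100 = 148 808 / 279 693 × 100 = 53.20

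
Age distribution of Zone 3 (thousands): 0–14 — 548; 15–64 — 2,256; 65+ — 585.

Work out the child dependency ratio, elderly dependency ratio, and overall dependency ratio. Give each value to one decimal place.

Youth dependency ratio: 24.3
Old-age dependency ratio: 25.9
Total dependency ratio: 50.2

Youth dependency ratio = 548 / 2,256 × 100 = 24.3
Old-age dependency ratio = 585 / 2,256 × 100 = 25.9
Total dependency ratio = (548 + 585) / 2,256 × 100 = 1,133 / 2,256 × 100 = 50.2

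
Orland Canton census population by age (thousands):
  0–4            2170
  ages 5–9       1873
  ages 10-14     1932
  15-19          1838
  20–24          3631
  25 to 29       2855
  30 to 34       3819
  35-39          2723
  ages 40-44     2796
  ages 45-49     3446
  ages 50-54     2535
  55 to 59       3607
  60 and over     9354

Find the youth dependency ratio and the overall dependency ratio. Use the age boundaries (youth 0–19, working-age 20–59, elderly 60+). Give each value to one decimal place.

0–19: 2170 + 1873 + 1932 + 1838 = 7813
20–59: 3631 + 2855 + 3819 + 2723 + 2796 + 3446 + 2535 + 3607 = 25412
60+: 9354
Youth dependency ratio = 7813 / 25412 × 100 = 30.7
Total dependency ratio = (7813 + 9354) / 25412 × 100 = 17167 / 25412 × 100 = 67.6

Youth dependency ratio: 30.7
Total dependency ratio: 67.6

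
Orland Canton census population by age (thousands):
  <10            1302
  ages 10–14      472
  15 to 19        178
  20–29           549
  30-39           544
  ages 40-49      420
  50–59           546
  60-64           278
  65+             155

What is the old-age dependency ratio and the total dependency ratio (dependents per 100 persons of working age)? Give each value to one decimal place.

Old-age dependency ratio: 6.2
Total dependency ratio: 76.7

0–14: 1302 + 472 = 1774
15–64: 178 + 549 + 544 + 420 + 546 + 278 = 2515
65+: 155
Old-age dependency ratio = 155 / 2515 × 100 = 6.2
Total dependency ratio = (1774 + 155) / 2515 × 100 = 1929 / 2515 × 100 = 76.7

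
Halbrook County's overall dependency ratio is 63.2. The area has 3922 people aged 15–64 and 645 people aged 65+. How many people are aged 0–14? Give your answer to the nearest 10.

Aged 0–14: 1830

Total dependency ratio = (youth + elderly) / working-age × 100
63.2 = (Y + 645) / 3922 × 100
⇒ 1830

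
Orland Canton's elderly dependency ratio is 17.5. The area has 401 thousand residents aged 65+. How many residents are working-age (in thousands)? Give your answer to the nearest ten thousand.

Old-age dependency ratio = elderly / working-age × 100
17.5 = 401 / W × 100
⇒ 2,290

Working-age: 2,290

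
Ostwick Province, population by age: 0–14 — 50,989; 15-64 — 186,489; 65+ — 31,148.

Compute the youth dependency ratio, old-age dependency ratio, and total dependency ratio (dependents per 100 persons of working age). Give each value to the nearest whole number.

Youth dependency ratio = 50,989 / 186,489 × 100 = 27
Old-age dependency ratio = 31,148 / 186,489 × 100 = 17
Total dependency ratio = (50,989 + 31,148) / 186,489 × 100 = 82,137 / 186,489 × 100 = 44

Youth dependency ratio: 27
Old-age dependency ratio: 17
Total dependency ratio: 44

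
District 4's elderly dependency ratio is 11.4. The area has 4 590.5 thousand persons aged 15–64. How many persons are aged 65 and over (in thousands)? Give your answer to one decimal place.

Aged 65 and over: 523.3

Old-age dependency ratio = elderly / working-age × 100
11.4 = E / 4 590.5 × 100
⇒ 523.3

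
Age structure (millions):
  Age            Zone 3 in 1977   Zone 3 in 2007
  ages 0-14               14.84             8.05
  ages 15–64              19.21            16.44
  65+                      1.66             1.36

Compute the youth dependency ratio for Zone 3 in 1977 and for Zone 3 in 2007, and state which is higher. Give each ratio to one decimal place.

Zone 3 in 1977: 77.3
Zone 3 in 2007: 49.0
Higher: Zone 3 in 1977

Zone 3 in 1977: 14.84 / 19.21 × 100 = 77.3
Zone 3 in 2007: 8.05 / 16.44 × 100 = 49.0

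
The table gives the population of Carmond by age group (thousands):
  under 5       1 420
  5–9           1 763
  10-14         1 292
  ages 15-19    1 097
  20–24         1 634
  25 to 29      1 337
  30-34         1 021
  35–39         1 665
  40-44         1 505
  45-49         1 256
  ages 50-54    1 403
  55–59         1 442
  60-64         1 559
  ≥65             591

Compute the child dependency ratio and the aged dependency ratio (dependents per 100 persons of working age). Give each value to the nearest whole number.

0–14: 1 420 + 1 763 + 1 292 = 4 475
15–64: 1 097 + 1 634 + 1 337 + 1 021 + 1 665 + 1 505 + 1 256 + 1 403 + 1 442 + 1 559 = 13 919
65+: 591
Youth dependency ratio = 4 475 / 13 919 × 100 = 32
Old-age dependency ratio = 591 / 13 919 × 100 = 4

Youth dependency ratio: 32
Old-age dependency ratio: 4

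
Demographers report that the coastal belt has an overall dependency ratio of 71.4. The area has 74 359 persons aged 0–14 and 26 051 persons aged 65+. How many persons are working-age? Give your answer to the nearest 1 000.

Working-age: 141 000

Total dependency ratio = (youth + elderly) / working-age × 100
71.4 = (74 359 + 26 051) / W × 100
⇒ 141 000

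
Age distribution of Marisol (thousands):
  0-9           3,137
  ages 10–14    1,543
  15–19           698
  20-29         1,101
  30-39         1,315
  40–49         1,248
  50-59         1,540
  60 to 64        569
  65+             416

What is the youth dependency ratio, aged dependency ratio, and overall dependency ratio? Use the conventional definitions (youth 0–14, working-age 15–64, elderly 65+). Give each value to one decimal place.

0–14: 3,137 + 1,543 = 4,680
15–64: 698 + 1,101 + 1,315 + 1,248 + 1,540 + 569 = 6,471
65+: 416
Youth dependency ratio = 4,680 / 6,471 × 100 = 72.3
Old-age dependency ratio = 416 / 6,471 × 100 = 6.4
Total dependency ratio = (4,680 + 416) / 6,471 × 100 = 5,096 / 6,471 × 100 = 78.8

Youth dependency ratio: 72.3
Old-age dependency ratio: 6.4
Total dependency ratio: 78.8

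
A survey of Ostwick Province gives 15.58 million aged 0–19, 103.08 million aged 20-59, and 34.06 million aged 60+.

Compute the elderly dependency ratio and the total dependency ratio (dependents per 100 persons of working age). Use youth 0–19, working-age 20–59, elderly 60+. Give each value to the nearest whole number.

Old-age dependency ratio = 34.06 / 103.08 × 100 = 33
Total dependency ratio = (15.58 + 34.06) / 103.08 × 100 = 49.64 / 103.08 × 100 = 48

Old-age dependency ratio: 33
Total dependency ratio: 48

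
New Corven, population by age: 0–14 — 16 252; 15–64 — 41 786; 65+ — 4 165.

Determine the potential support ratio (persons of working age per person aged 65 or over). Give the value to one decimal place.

Potential support ratio = 41 786 / 4 165 = 10.0

Potential support ratio: 10.0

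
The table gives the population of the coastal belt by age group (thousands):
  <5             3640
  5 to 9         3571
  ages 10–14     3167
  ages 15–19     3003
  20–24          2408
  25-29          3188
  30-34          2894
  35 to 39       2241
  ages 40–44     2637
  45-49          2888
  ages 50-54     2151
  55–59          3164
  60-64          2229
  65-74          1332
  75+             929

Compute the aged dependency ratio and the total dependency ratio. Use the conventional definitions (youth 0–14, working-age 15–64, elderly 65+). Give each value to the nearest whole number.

0–14: 3640 + 3571 + 3167 = 10378
15–64: 3003 + 2408 + 3188 + 2894 + 2241 + 2637 + 2888 + 2151 + 3164 + 2229 = 26803
65+: 1332 + 929 = 2261
Old-age dependency ratio = 2261 / 26803 × 100 = 8
Total dependency ratio = (10378 + 2261) / 26803 × 100 = 12639 / 26803 × 100 = 47

Old-age dependency ratio: 8
Total dependency ratio: 47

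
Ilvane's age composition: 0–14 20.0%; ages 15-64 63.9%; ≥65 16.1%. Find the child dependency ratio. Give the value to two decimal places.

Youth dependency ratio: 31.30

Youth dependency ratio = 20.0 / 63.9 × 100 = 31.30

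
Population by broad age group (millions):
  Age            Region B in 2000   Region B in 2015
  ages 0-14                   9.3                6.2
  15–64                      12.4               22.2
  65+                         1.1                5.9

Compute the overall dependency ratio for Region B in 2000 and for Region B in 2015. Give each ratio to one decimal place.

Region B in 2000: 83.9
Region B in 2015: 54.5

Region B in 2000: (9.3 + 1.1) / 12.4 × 100 = 10.4 / 12.4 × 100 = 83.9
Region B in 2015: (6.2 + 5.9) / 22.2 × 100 = 12.1 / 22.2 × 100 = 54.5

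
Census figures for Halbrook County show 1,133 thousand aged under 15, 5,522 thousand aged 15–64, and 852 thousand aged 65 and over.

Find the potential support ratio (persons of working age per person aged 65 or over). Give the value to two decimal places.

Potential support ratio = 5,522 / 852 = 6.48

Potential support ratio: 6.48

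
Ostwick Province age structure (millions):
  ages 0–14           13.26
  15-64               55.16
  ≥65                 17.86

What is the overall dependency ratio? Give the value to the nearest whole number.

Total dependency ratio = (13.26 + 17.86) / 55.16 × 100 = 31.12 / 55.16 × 100 = 56

Total dependency ratio: 56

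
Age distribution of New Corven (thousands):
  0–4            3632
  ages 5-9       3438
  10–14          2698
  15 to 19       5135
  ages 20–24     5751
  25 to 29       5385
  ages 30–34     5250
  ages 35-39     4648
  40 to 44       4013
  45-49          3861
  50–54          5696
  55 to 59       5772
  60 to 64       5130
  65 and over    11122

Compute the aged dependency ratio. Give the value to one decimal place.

0–14: 3632 + 3438 + 2698 = 9768
15–64: 5135 + 5751 + 5385 + 5250 + 4648 + 4013 + 3861 + 5696 + 5772 + 5130 = 50641
65+: 11122
Old-age dependency ratio = 11122 / 50641 × 100 = 22.0

Old-age dependency ratio: 22.0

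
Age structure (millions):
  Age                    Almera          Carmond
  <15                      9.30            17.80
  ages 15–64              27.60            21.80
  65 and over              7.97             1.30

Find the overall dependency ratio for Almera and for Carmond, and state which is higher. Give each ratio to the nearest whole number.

Almera: (9.30 + 7.97) / 27.60 × 100 = 17.27 / 27.60 × 100 = 63
Carmond: (17.80 + 1.30) / 21.80 × 100 = 19.10 / 21.80 × 100 = 88

Almera: 63
Carmond: 88
Higher: Carmond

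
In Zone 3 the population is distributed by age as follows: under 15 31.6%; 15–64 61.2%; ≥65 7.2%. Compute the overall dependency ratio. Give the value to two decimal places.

Total dependency ratio = (31.6 + 7.2) / 61.2 × 100 = 38.8 / 61.2 × 100 = 63.40

Total dependency ratio: 63.40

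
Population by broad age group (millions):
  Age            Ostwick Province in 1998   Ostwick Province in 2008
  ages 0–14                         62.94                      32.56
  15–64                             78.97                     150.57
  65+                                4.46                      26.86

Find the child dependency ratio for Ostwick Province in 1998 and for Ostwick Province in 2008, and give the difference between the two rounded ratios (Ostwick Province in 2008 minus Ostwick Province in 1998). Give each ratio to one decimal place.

Ostwick Province in 1998: 62.94 / 78.97 × 100 = 79.7
Ostwick Province in 2008: 32.56 / 150.57 × 100 = 21.6

Ostwick Province in 1998: 79.7
Ostwick Province in 2008: 21.6
Difference: -58.1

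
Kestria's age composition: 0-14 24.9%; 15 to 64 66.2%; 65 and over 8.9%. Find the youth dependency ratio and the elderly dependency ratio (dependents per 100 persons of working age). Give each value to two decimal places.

Youth dependency ratio = 24.9 / 66.2 × 100 = 37.61
Old-age dependency ratio = 8.9 / 66.2 × 100 = 13.44

Youth dependency ratio: 37.61
Old-age dependency ratio: 13.44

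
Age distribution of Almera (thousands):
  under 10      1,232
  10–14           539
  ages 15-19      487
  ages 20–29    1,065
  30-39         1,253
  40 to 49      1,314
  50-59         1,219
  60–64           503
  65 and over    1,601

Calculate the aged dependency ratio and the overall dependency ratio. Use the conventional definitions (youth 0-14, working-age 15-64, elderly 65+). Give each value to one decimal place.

Old-age dependency ratio: 27.4
Total dependency ratio: 57.7

0–14: 1,232 + 539 = 1,771
15–64: 487 + 1,065 + 1,253 + 1,314 + 1,219 + 503 = 5,841
65+: 1,601
Old-age dependency ratio = 1,601 / 5,841 × 100 = 27.4
Total dependency ratio = (1,771 + 1,601) / 5,841 × 100 = 3,372 / 5,841 × 100 = 57.7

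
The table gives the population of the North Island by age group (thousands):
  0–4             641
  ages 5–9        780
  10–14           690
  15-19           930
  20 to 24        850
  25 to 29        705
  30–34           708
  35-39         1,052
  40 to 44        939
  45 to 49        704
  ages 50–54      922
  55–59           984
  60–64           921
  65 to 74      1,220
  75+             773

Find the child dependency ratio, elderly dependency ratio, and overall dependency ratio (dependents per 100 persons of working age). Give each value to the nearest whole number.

Youth dependency ratio: 24
Old-age dependency ratio: 23
Total dependency ratio: 47

0–14: 641 + 780 + 690 = 2,111
15–64: 930 + 850 + 705 + 708 + 1,052 + 939 + 704 + 922 + 984 + 921 = 8,715
65+: 1,220 + 773 = 1,993
Youth dependency ratio = 2,111 / 8,715 × 100 = 24
Old-age dependency ratio = 1,993 / 8,715 × 100 = 23
Total dependency ratio = (2,111 + 1,993) / 8,715 × 100 = 4,104 / 8,715 × 100 = 47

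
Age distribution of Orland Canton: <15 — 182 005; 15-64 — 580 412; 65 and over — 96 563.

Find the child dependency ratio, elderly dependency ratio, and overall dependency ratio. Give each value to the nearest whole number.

Youth dependency ratio = 182 005 / 580 412 × 100 = 31
Old-age dependency ratio = 96 563 / 580 412 × 100 = 17
Total dependency ratio = (182 005 + 96 563) / 580 412 × 100 = 278 568 / 580 412 × 100 = 48

Youth dependency ratio: 31
Old-age dependency ratio: 17
Total dependency ratio: 48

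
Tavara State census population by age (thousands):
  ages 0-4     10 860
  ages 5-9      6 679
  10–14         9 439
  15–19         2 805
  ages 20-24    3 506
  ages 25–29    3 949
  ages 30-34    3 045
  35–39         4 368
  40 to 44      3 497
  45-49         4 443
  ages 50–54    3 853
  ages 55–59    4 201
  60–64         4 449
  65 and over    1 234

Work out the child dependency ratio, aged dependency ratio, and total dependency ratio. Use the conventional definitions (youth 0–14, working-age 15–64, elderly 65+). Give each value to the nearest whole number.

0–14: 10 860 + 6 679 + 9 439 = 26 978
15–64: 2 805 + 3 506 + 3 949 + 3 045 + 4 368 + 3 497 + 4 443 + 3 853 + 4 201 + 4 449 = 38 116
65+: 1 234
Youth dependency ratio = 26 978 / 38 116 × 100 = 71
Old-age dependency ratio = 1 234 / 38 116 × 100 = 3
Total dependency ratio = (26 978 + 1 234) / 38 116 × 100 = 28 212 / 38 116 × 100 = 74

Youth dependency ratio: 71
Old-age dependency ratio: 3
Total dependency ratio: 74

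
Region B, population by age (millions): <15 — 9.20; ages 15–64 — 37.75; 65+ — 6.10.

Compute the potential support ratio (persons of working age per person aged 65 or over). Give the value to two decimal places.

Potential support ratio: 6.19

Potential support ratio = 37.75 / 6.10 = 6.19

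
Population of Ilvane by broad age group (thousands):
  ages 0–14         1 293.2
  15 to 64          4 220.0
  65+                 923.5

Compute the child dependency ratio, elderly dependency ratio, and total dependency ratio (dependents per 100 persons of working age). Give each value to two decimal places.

Youth dependency ratio = 1 293.2 / 4 220.0 × 100 = 30.64
Old-age dependency ratio = 923.5 / 4 220.0 × 100 = 21.88
Total dependency ratio = (1 293.2 + 923.5) / 4 220.0 × 100 = 2 216.7 / 4 220.0 × 100 = 52.53

Youth dependency ratio: 30.64
Old-age dependency ratio: 21.88
Total dependency ratio: 52.53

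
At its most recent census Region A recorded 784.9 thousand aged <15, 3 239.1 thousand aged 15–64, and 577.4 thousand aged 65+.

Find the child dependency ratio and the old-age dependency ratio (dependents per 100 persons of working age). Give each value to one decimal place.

Youth dependency ratio: 24.2
Old-age dependency ratio: 17.8

Youth dependency ratio = 784.9 / 3 239.1 × 100 = 24.2
Old-age dependency ratio = 577.4 / 3 239.1 × 100 = 17.8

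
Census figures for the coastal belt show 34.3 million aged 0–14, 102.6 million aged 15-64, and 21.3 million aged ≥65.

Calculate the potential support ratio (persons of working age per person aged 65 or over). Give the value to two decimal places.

Potential support ratio = 102.6 / 21.3 = 4.82

Potential support ratio: 4.82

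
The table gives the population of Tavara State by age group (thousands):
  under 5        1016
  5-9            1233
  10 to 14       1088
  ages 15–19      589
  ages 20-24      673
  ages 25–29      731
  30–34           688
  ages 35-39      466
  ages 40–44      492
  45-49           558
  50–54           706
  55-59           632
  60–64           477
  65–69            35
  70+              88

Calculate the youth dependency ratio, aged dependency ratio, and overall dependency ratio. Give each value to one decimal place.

0–14: 1016 + 1233 + 1088 = 3337
15–64: 589 + 673 + 731 + 688 + 466 + 492 + 558 + 706 + 632 + 477 = 6012
65+: 35 + 88 = 123
Youth dependency ratio = 3337 / 6012 × 100 = 55.5
Old-age dependency ratio = 123 / 6012 × 100 = 2.0
Total dependency ratio = (3337 + 123) / 6012 × 100 = 3460 / 6012 × 100 = 57.6

Youth dependency ratio: 55.5
Old-age dependency ratio: 2.0
Total dependency ratio: 57.6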